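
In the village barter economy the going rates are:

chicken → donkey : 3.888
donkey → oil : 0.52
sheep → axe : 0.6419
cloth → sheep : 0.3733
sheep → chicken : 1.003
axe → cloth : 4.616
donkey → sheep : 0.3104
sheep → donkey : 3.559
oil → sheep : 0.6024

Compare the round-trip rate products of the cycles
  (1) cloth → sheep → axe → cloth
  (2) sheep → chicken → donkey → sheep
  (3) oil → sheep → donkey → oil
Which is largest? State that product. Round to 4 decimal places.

(1) 0.3733 × 0.6419 × 4.616 = 1.10609
(2) 1.003 × 3.888 × 0.3104 = 1.21046
(3) 0.6024 × 3.559 × 0.52 = 1.11485
Highest is cycle (2) at 1.2105 (>1, arbitrage).

1.2105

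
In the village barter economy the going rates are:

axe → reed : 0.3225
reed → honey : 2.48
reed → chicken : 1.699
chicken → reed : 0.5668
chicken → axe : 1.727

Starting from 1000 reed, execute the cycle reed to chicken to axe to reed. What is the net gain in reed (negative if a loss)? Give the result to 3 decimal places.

-53.729

1000 reed × 1.699 = 1699 chicken
1699 chicken × 1.727 = 2934.173 axe
2934.173 axe × 0.3225 = 946.2707925 reed
Net change: 946.2707925 − 1000 = -53.7292075 reed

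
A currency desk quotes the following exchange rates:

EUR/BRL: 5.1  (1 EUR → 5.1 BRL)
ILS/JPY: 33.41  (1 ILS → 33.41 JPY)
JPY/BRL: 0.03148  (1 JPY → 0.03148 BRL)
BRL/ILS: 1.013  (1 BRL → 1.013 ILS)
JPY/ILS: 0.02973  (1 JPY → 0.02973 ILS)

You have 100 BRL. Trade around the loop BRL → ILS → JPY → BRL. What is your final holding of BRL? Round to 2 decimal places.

100 BRL × 1.013 = 101.3 ILS
101.3 ILS × 33.41 = 3384.433 JPY
3384.433 JPY × 0.03148 = 106.54195084 BRL

106.54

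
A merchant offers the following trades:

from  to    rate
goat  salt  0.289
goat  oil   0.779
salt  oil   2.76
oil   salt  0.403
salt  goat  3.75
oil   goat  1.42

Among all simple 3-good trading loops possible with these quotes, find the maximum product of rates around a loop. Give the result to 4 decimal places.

1.1773

goat→oil→salt→goat: 0.779 × 0.403 × 3.75 = 1.17726
goat→salt→oil→goat: 0.289 × 2.76 × 1.42 = 1.13265
Maximum is goat→oil→salt→goat at 1.1773; arbitrage exists.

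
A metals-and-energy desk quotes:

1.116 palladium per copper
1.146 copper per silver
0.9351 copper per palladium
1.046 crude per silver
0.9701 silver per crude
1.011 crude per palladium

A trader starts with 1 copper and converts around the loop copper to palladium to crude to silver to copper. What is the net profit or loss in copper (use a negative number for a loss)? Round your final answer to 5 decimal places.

0.25434

1 copper × 1.116 = 1.116 palladium
1.116 palladium × 1.011 = 1.128276 crude
1.128276 crude × 0.9701 = 1.0945405476 silver
1.0945405476 silver × 1.146 = 1.2543434675496 copper
Net change: 1.2543434675496 − 1 = 0.2543434675496 copper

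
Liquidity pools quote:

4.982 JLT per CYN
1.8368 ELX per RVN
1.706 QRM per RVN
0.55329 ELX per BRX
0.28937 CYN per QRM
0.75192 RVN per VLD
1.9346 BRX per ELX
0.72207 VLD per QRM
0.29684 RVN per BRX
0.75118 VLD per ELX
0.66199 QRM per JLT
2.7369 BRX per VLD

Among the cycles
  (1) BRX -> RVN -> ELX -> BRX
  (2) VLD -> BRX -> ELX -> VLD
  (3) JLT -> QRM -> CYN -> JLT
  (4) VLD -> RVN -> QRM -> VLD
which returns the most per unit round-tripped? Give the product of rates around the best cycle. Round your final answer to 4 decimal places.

1.1375

(1) 0.29684 × 1.8368 × 1.9346 = 1.05481
(2) 2.7369 × 0.55329 × 0.75118 = 1.13751
(3) 0.66199 × 0.28937 × 4.982 = 0.95435
(4) 0.75192 × 1.706 × 0.72207 = 0.92625
Highest is cycle (2) at 1.1375 (>1, arbitrage).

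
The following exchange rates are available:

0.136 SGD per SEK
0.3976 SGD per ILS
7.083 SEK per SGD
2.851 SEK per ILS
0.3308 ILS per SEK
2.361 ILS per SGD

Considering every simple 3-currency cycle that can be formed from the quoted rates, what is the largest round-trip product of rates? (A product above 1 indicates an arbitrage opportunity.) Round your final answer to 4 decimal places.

ILS→SGD→SEK→ILS: 0.3976 × 7.083 × 0.3308 = 0.93160
ILS→SEK→SGD→ILS: 2.851 × 0.136 × 2.361 = 0.91544
Maximum is ILS→SGD→SEK→ILS at 0.9316; no arbitrage — every cycle loses value.

0.9316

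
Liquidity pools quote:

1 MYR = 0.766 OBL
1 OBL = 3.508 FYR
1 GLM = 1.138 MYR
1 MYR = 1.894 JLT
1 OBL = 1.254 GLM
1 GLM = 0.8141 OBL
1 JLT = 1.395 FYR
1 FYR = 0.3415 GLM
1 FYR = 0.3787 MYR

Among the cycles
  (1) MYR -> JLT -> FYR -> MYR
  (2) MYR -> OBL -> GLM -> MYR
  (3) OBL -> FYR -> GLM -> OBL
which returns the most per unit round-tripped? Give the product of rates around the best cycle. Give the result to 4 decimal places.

(1) 1.894 × 1.395 × 0.3787 = 1.00057
(2) 0.766 × 1.254 × 1.138 = 1.09312
(3) 3.508 × 0.3415 × 0.8141 = 0.97528
Highest is cycle (2) at 1.0931 (>1, arbitrage).

1.0931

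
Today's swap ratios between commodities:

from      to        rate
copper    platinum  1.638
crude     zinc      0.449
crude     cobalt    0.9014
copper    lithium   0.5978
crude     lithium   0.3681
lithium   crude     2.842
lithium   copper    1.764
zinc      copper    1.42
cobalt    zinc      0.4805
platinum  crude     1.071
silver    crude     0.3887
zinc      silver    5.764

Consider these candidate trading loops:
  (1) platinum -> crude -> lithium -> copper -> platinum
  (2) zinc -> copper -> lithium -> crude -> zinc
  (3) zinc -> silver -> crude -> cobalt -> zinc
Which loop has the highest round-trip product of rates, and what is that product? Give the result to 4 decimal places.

1.1391

(1) 1.071 × 0.3681 × 1.764 × 1.638 = 1.13912
(2) 1.42 × 0.5978 × 2.842 × 0.449 = 1.08322
(3) 5.764 × 0.3887 × 0.9014 × 0.4805 = 0.97040
Highest is cycle (1) at 1.1391 (>1, arbitrage).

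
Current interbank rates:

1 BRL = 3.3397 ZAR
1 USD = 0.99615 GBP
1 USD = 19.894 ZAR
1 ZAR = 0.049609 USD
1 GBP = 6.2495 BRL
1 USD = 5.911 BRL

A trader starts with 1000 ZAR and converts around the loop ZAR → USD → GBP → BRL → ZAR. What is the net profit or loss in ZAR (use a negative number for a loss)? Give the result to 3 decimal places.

31.426

1000 ZAR × 0.049609 = 49.609 USD
49.609 USD × 0.99615 = 49.41800535 GBP
49.41800535 GBP × 6.2495 = 308.837824434825 BRL
308.837824434825 BRL × 3.3397 = 1031.4256822649850525 ZAR
Net change: 1031.4256822649850525 − 1000 = 31.4256822649850525 ZAR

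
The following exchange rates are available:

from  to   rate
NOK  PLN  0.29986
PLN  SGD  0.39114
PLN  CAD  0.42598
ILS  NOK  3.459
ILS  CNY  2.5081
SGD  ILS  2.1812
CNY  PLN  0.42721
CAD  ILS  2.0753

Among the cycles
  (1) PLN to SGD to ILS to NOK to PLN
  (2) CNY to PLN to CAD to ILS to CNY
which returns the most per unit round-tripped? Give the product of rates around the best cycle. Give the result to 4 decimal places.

0.9472

(1) 0.39114 × 2.1812 × 3.459 × 0.29986 = 0.88491
(2) 0.42721 × 0.42598 × 2.0753 × 2.5081 = 0.94723
Highest is cycle (2) at 0.9472 (≤1, no arbitrage).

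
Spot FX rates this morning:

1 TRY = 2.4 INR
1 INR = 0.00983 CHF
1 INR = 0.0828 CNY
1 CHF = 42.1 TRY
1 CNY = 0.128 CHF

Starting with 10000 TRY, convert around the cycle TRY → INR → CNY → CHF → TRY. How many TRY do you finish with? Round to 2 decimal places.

10000 TRY × 2.4 = 24000 INR
24000 INR × 0.0828 = 1987.2 CNY
1987.2 CNY × 0.128 = 254.3616 CHF
254.3616 CHF × 42.1 = 10708.62336 TRY

10708.62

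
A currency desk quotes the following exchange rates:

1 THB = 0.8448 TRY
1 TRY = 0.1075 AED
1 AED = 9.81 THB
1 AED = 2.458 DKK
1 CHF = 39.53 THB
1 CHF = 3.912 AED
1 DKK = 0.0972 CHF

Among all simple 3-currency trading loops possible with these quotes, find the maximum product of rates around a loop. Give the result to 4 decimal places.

0.9346

DKK→CHF→AED→DKK: 0.0972 × 3.912 × 2.458 = 0.93465
TRY→AED→THB→TRY: 0.1075 × 9.81 × 0.8448 = 0.89090
Maximum is DKK→CHF→AED→DKK at 0.9346; no arbitrage — every cycle loses value.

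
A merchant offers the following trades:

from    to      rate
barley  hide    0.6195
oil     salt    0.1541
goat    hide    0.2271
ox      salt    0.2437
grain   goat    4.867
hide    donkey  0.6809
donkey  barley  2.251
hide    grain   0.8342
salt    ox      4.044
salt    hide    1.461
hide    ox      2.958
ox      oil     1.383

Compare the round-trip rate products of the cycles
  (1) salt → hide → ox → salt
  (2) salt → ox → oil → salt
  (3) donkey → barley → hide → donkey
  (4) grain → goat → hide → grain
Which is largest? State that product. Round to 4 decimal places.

1.0532

(1) 1.461 × 2.958 × 0.2437 = 1.05318
(2) 4.044 × 1.383 × 0.1541 = 0.86186
(3) 2.251 × 0.6195 × 0.6809 = 0.94951
(4) 4.867 × 0.2271 × 0.8342 = 0.92204
Highest is cycle (1) at 1.0532 (>1, arbitrage).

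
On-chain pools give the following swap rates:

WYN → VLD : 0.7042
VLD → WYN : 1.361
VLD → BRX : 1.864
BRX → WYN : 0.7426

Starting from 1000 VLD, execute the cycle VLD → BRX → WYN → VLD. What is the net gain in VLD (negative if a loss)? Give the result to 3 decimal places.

-25.242

1000 VLD × 1.864 = 1864 BRX
1864 BRX × 0.7426 = 1384.2064 WYN
1384.2064 WYN × 0.7042 = 974.75814688 VLD
Net change: 974.75814688 − 1000 = -25.24185312 VLD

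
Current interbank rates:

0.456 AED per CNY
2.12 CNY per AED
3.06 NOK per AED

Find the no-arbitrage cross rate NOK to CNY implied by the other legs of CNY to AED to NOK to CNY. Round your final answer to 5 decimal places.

Known legs of the cycle: 0.456 × 3.06 = 1.39536
For no arbitrage the full-cycle product must be 1, so the missing rate is 1 / 1.39536 ≈ 0.7166609.

0.71666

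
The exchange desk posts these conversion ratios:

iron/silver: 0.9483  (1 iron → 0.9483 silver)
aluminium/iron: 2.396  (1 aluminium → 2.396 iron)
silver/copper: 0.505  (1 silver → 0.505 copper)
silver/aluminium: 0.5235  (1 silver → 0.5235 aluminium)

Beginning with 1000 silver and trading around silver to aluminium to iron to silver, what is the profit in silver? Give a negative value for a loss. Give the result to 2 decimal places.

1000 silver × 0.5235 = 523.5 aluminium
523.5 aluminium × 2.396 = 1254.306 iron
1254.306 iron × 0.9483 = 1189.4583798 silver
Net change: 1189.4583798 − 1000 = 189.4583798 silver

189.46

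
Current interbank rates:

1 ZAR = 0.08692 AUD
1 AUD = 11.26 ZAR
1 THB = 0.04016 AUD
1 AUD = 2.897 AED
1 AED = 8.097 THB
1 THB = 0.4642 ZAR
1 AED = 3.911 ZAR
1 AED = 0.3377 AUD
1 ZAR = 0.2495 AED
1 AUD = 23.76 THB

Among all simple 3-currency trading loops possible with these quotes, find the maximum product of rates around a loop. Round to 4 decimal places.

ZAR→AUD→AED→ZAR: 0.08692 × 2.897 × 3.911 = 0.98482
ZAR→AUD→THB→ZAR: 0.08692 × 23.76 × 0.4642 = 0.95867
ZAR→AED→AUD→ZAR: 0.2495 × 0.3377 × 11.26 = 0.94872
AUD→AED→THB→AUD: 2.897 × 8.097 × 0.04016 = 0.94203
ZAR→AED→THB→ZAR: 0.2495 × 8.097 × 0.4642 = 0.93778
Maximum is ZAR→AUD→AED→ZAR at 0.9848; no arbitrage — every cycle loses value.

0.9848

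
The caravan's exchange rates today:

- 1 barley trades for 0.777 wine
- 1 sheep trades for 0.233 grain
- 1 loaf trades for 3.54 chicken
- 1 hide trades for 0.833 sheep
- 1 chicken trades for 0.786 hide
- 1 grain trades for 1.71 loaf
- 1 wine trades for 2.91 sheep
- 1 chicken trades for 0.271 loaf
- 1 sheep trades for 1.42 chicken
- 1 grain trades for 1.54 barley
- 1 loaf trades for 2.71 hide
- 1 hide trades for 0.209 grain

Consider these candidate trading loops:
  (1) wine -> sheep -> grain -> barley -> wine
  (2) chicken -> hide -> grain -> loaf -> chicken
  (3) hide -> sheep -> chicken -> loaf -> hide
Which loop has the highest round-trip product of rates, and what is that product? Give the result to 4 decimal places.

0.9944

(1) 2.91 × 0.233 × 1.54 × 0.777 = 0.81132
(2) 0.786 × 0.209 × 1.71 × 3.54 = 0.99442
(3) 0.833 × 1.42 × 0.271 × 2.71 = 0.86870
Highest is cycle (2) at 0.9944 (≤1, no arbitrage).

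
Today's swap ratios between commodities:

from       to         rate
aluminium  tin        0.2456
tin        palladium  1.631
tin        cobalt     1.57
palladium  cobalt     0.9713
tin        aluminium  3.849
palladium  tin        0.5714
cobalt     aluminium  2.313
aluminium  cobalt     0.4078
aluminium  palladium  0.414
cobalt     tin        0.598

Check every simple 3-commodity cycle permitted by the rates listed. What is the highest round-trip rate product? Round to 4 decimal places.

palladium→cobalt→tin→palladium: 0.9713 × 0.598 × 1.631 = 0.94735
aluminium→cobalt→tin→aluminium: 0.4078 × 0.598 × 3.849 = 0.93863
aluminium→palladium→cobalt→aluminium: 0.414 × 0.9713 × 2.313 = 0.93010
aluminium→palladium→tin→aluminium: 0.414 × 0.5714 × 3.849 = 0.91052
aluminium→tin→cobalt→aluminium: 0.2456 × 1.57 × 2.313 = 0.89187
Maximum is palladium→cobalt→tin→palladium at 0.9473; no arbitrage — every cycle loses value.

0.9473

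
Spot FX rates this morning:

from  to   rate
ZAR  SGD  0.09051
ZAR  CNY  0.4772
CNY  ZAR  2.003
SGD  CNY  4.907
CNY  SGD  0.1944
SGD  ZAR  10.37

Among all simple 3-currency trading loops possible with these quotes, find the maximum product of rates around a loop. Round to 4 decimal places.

ZAR→CNY→SGD→ZAR: 0.4772 × 0.1944 × 10.37 = 0.96200
ZAR→SGD→CNY→ZAR: 0.09051 × 4.907 × 2.003 = 0.88960
Maximum is ZAR→CNY→SGD→ZAR at 0.9620; no arbitrage — every cycle loses value.

0.9620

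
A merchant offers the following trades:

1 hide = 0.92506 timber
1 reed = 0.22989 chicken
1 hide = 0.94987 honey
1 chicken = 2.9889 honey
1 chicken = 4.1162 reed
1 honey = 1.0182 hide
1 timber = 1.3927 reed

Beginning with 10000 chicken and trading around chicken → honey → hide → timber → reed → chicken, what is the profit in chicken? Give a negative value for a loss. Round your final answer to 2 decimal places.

-986.53

10000 chicken × 2.9889 = 29889 honey
29889 honey × 1.0182 = 30432.9798 hide
30432.9798 hide × 0.92506 = 28152.332293788 timber
28152.332293788 timber × 1.3927 = 39207.7531855585476 reed
39207.7531855585476 reed × 0.22989 = 9013.470379828054507764 chicken
Net change: 9013.470379828054507764 − 10000 = -986.529620171945492236 chicken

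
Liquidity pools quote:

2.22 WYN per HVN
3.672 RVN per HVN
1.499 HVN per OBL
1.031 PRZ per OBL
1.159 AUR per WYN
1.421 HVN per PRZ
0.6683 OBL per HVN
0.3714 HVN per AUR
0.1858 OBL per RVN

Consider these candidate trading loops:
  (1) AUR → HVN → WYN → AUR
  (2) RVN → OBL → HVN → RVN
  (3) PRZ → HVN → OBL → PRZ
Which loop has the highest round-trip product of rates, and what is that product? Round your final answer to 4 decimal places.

1.0227

(1) 0.3714 × 2.22 × 1.159 = 0.95560
(2) 0.1858 × 1.499 × 3.672 = 1.02270
(3) 1.421 × 0.6683 × 1.031 = 0.97909
Highest is cycle (2) at 1.0227 (>1, arbitrage).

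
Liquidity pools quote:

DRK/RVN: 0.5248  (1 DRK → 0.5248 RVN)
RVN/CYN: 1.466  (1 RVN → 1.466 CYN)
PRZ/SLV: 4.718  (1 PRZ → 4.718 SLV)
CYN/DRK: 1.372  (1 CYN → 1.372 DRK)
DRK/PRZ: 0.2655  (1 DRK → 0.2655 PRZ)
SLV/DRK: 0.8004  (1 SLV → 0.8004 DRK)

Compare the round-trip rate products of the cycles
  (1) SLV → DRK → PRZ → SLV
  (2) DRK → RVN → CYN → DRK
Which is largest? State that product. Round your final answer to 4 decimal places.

(1) 0.8004 × 0.2655 × 4.718 = 1.00260
(2) 0.5248 × 1.466 × 1.372 = 1.05556
Highest is cycle (2) at 1.0556 (>1, arbitrage).

1.0556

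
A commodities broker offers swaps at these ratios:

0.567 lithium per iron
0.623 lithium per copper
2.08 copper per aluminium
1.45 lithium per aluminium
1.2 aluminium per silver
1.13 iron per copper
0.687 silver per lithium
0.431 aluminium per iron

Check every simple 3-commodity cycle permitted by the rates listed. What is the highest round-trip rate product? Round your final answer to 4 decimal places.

lithium→silver→aluminium→lithium: 0.687 × 1.2 × 1.45 = 1.19538
copper→iron→aluminium→copper: 1.13 × 0.431 × 2.08 = 1.01302
Maximum is lithium→silver→aluminium→lithium at 1.1954; arbitrage exists.

1.1954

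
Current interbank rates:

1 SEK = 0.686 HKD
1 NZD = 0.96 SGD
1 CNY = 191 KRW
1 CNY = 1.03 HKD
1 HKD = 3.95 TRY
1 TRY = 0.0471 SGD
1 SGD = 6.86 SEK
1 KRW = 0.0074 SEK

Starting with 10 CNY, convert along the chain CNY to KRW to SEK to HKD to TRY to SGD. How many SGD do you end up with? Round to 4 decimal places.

10 CNY × 191 = 1910 KRW
1910 KRW × 0.0074 = 14.134 SEK
14.134 SEK × 0.686 = 9.695924 HKD
9.695924 HKD × 3.95 = 38.2988998 TRY
38.2988998 TRY × 0.0471 = 1.80387818058 SGD

1.8039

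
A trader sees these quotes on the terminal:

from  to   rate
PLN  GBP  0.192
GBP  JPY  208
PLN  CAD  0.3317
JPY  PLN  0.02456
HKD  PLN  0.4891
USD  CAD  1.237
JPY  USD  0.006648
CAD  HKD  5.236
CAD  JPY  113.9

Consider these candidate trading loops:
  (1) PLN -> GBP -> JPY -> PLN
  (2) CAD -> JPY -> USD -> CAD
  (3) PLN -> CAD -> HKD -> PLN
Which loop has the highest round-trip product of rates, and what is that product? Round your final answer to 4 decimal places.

(1) 0.192 × 208 × 0.02456 = 0.98083
(2) 113.9 × 0.006648 × 1.237 = 0.93667
(3) 0.3317 × 5.236 × 0.4891 = 0.84946
Highest is cycle (1) at 0.9808 (≤1, no arbitrage).

0.9808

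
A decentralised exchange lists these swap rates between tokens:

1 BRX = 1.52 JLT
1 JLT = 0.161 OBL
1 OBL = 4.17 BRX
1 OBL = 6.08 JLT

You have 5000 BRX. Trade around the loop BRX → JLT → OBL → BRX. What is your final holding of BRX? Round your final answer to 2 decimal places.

5102.41

5000 BRX × 1.52 = 7600 JLT
7600 JLT × 0.161 = 1223.6 OBL
1223.6 OBL × 4.17 = 5102.412 BRX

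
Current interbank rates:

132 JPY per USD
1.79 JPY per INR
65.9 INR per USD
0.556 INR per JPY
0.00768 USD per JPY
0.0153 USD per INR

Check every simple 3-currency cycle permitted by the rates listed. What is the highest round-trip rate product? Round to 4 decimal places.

INR→USD→JPY→INR: 0.0153 × 132 × 0.556 = 1.12290
INR→JPY→USD→INR: 1.79 × 0.00768 × 65.9 = 0.90594
Maximum is INR→USD→JPY→INR at 1.1229; arbitrage exists.

1.1229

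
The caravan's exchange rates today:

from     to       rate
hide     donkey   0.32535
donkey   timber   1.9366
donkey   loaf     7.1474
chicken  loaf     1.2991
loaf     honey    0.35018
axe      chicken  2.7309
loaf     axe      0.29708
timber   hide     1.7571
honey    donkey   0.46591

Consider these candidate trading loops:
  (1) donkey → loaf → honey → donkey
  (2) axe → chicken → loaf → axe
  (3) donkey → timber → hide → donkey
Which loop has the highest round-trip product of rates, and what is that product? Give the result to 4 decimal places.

1.1661

(1) 7.1474 × 0.35018 × 0.46591 = 1.16612
(2) 2.7309 × 1.2991 × 0.29708 = 1.05395
(3) 1.9366 × 1.7571 × 0.32535 = 1.10710
Highest is cycle (1) at 1.1661 (>1, arbitrage).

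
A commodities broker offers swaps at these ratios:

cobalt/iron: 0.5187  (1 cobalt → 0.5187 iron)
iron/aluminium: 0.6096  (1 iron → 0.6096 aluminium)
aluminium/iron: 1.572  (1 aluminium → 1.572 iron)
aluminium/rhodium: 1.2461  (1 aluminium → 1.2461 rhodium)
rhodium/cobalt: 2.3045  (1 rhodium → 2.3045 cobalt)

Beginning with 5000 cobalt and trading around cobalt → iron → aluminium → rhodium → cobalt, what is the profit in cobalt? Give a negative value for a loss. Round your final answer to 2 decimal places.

5000 cobalt × 0.5187 = 2593.5 iron
2593.5 iron × 0.6096 = 1580.9976 aluminium
1580.9976 aluminium × 1.2461 = 1970.08110936 rhodium
1970.08110936 rhodium × 2.3045 = 4540.05191652012 cobalt
Net change: 4540.05191652012 − 5000 = -459.94808347988 cobalt

-459.95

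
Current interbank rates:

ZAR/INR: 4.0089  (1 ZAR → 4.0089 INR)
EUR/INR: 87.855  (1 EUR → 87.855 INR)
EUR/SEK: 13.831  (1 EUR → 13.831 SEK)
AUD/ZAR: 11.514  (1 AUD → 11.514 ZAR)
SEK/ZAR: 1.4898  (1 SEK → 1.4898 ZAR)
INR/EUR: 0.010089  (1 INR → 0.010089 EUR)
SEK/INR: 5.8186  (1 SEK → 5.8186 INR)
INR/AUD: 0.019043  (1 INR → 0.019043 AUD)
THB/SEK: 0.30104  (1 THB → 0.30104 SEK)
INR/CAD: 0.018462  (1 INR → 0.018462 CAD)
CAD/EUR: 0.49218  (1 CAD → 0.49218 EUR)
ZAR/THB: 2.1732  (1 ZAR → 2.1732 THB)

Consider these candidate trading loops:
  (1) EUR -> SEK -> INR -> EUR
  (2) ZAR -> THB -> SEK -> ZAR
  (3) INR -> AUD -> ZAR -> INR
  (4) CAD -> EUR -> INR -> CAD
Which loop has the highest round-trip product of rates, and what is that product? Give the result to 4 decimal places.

(1) 13.831 × 5.8186 × 0.010089 = 0.81193
(2) 2.1732 × 0.30104 × 1.4898 = 0.97466
(3) 0.019043 × 11.514 × 4.0089 = 0.87900
(4) 0.49218 × 87.855 × 0.018462 = 0.79831
Highest is cycle (2) at 0.9747 (≤1, no arbitrage).

0.9747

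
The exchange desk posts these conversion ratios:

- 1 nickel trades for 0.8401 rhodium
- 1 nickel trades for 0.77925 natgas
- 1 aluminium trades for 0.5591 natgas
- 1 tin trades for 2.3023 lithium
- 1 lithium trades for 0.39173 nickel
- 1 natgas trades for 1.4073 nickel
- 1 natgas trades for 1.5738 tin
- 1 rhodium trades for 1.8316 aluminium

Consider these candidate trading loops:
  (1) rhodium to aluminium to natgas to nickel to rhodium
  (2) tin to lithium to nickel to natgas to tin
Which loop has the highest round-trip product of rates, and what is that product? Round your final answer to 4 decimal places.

(1) 1.8316 × 0.5591 × 1.4073 × 0.8401 = 1.21070
(2) 2.3023 × 0.39173 × 0.77925 × 1.5738 = 1.10605
Highest is cycle (1) at 1.2107 (>1, arbitrage).

1.2107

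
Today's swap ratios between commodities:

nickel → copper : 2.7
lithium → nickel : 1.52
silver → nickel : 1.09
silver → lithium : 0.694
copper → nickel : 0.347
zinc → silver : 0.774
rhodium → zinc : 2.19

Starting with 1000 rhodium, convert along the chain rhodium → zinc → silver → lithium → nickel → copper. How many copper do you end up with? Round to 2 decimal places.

1000 rhodium × 2.19 = 2190 zinc
2190 zinc × 0.774 = 1695.06 silver
1695.06 silver × 0.694 = 1176.37164 lithium
1176.37164 lithium × 1.52 = 1788.0848928 nickel
1788.0848928 nickel × 2.7 = 4827.82921056 copper

4827.83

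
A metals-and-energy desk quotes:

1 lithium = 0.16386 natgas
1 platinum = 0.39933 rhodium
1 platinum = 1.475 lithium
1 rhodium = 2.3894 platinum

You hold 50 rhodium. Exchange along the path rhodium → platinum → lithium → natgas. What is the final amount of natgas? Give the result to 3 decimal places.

50 rhodium × 2.3894 = 119.47 platinum
119.47 platinum × 1.475 = 176.21825 lithium
176.21825 lithium × 0.16386 = 28.875122445 natgas

28.875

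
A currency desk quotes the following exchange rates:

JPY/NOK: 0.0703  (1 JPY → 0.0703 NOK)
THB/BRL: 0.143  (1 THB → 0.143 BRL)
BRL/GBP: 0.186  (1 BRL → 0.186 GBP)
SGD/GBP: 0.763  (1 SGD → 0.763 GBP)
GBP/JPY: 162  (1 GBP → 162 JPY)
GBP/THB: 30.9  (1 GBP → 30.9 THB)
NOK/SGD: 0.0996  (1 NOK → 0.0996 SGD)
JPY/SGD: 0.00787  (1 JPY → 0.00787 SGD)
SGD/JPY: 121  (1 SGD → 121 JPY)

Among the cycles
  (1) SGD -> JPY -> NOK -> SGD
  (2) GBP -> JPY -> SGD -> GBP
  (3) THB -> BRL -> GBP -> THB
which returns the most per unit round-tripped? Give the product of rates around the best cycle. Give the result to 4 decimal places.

0.9728

(1) 121 × 0.0703 × 0.0996 = 0.84723
(2) 162 × 0.00787 × 0.763 = 0.97278
(3) 0.143 × 0.186 × 30.9 = 0.82188
Highest is cycle (2) at 0.9728 (≤1, no arbitrage).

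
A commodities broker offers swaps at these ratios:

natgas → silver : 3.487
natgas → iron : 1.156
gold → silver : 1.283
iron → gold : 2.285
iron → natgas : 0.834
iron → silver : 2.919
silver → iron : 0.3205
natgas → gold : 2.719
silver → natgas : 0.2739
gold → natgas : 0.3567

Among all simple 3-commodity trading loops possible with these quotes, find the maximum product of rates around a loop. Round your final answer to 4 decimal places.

natgas→gold→silver→natgas: 2.719 × 1.283 × 0.2739 = 0.95549
natgas→iron→gold→natgas: 1.156 × 2.285 × 0.3567 = 0.94221
gold→silver→iron→gold: 1.283 × 0.3205 × 2.285 = 0.93960
natgas→silver→iron→natgas: 3.487 × 0.3205 × 0.834 = 0.93206
natgas→iron→silver→natgas: 1.156 × 2.919 × 0.2739 = 0.92424
Maximum is natgas→gold→silver→natgas at 0.9555; no arbitrage — every cycle loses value.

0.9555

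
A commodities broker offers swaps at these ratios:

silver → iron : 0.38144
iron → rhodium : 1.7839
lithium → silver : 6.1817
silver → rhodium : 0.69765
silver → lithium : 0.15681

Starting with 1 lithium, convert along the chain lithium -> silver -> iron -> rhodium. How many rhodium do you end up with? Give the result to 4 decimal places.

1 lithium × 6.1817 = 6.1817 silver
6.1817 silver × 0.38144 = 2.357947648 iron
2.357947648 iron × 1.7839 = 4.2063428092672 rhodium

4.2063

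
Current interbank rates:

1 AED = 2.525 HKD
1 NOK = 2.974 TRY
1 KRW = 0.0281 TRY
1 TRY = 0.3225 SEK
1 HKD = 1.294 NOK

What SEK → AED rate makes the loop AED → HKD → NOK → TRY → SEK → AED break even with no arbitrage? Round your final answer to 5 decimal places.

0.31911

Known legs of the cycle: 2.525 × 1.294 × 2.974 × 0.3225 = 3.13376439525
For no arbitrage the full-cycle product must be 1, so the missing rate is 1 / 3.13376439525 ≈ 0.3191050.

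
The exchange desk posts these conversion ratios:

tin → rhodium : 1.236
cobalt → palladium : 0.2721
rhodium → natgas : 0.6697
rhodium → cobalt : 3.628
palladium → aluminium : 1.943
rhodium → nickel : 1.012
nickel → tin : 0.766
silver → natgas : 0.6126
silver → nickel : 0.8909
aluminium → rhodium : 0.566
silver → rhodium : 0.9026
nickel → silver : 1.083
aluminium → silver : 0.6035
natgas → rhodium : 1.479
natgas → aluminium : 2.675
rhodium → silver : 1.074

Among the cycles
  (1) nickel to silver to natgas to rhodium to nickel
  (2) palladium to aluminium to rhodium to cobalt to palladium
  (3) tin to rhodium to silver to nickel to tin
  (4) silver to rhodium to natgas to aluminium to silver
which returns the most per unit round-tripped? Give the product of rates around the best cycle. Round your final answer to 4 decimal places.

(1) 1.083 × 0.6126 × 1.479 × 1.012 = 0.99301
(2) 1.943 × 0.566 × 3.628 × 0.2721 = 1.08564
(3) 1.236 × 1.074 × 0.8909 × 0.766 = 0.90590
(4) 0.9026 × 0.6697 × 2.675 × 0.6035 = 0.97584
Highest is cycle (2) at 1.0856 (>1, arbitrage).

1.0856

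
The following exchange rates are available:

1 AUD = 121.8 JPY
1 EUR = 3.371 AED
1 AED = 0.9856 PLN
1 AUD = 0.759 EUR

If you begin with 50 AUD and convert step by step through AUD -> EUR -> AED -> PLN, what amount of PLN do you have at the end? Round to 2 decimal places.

126.09

50 AUD × 0.759 = 37.95 EUR
37.95 EUR × 3.371 = 127.92945 AED
127.92945 AED × 0.9856 = 126.08726592 PLN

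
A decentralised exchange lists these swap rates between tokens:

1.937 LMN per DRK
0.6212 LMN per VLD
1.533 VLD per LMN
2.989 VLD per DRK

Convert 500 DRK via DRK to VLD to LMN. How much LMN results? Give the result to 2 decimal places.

500 DRK × 2.989 = 1494.5 VLD
1494.5 VLD × 0.6212 = 928.3834 LMN

928.38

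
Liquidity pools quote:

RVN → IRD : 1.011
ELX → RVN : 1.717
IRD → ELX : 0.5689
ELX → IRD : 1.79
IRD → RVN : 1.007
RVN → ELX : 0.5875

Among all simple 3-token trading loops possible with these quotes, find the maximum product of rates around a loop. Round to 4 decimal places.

1.0590

ELX→IRD→RVN→ELX: 1.79 × 1.007 × 0.5875 = 1.05899
ELX→RVN→IRD→ELX: 1.717 × 1.011 × 0.5689 = 0.98755
Maximum is ELX→IRD→RVN→ELX at 1.0590; arbitrage exists.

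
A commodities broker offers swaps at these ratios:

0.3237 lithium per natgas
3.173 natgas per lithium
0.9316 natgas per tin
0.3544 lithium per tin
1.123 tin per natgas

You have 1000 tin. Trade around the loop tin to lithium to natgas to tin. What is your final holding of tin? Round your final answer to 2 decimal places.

1000 tin × 0.3544 = 354.4 lithium
354.4 lithium × 3.173 = 1124.5112 natgas
1124.5112 natgas × 1.123 = 1262.8260776 tin

1262.83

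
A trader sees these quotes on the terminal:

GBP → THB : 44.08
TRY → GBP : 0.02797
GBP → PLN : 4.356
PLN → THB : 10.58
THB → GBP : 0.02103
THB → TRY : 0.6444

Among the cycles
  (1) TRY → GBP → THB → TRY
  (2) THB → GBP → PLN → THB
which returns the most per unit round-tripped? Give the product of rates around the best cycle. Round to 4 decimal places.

0.9692

(1) 0.02797 × 44.08 × 0.6444 = 0.79449
(2) 0.02103 × 4.356 × 10.58 = 0.96920
Highest is cycle (2) at 0.9692 (≤1, no arbitrage).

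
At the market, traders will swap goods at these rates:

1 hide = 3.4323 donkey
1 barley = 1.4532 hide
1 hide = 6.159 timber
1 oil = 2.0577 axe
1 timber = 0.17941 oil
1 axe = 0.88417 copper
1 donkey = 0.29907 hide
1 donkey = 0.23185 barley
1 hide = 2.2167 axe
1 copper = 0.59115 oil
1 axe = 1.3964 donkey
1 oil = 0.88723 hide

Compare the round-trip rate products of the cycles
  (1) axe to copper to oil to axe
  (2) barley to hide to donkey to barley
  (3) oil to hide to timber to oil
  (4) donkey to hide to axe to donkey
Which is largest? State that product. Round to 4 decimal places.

1.1564

(1) 0.88417 × 0.59115 × 2.0577 = 1.07551
(2) 1.4532 × 3.4323 × 0.23185 = 1.15643
(3) 0.88723 × 6.159 × 0.17941 = 0.98038
(4) 0.29907 × 2.2167 × 1.3964 = 0.92574
Highest is cycle (2) at 1.1564 (>1, arbitrage).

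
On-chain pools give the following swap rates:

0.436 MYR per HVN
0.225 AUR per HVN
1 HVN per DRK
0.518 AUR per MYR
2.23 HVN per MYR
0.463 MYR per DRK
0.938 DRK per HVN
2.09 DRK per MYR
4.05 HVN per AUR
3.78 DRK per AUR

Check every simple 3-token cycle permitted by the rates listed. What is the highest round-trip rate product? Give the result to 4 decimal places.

0.9685

HVN→DRK→MYR→HVN: 0.938 × 0.463 × 2.23 = 0.96848
HVN→MYR→AUR→HVN: 0.436 × 0.518 × 4.05 = 0.91468
HVN→MYR→DRK→HVN: 0.436 × 2.09 × 1 = 0.91124
MYR→AUR→DRK→MYR: 0.518 × 3.78 × 0.463 = 0.90657
HVN→AUR→DRK→HVN: 0.225 × 3.78 × 1 = 0.85050
Maximum is HVN→DRK→MYR→HVN at 0.9685; no arbitrage — every cycle loses value.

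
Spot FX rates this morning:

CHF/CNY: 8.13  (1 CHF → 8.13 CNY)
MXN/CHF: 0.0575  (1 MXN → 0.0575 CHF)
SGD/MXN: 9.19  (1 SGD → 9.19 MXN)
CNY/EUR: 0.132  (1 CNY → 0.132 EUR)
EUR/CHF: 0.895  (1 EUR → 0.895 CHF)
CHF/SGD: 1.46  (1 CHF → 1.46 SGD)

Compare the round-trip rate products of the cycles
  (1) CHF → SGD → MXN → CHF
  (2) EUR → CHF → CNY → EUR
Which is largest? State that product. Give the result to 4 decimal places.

0.9605

(1) 1.46 × 9.19 × 0.0575 = 0.77150
(2) 0.895 × 8.13 × 0.132 = 0.96048
Highest is cycle (2) at 0.9605 (≤1, no arbitrage).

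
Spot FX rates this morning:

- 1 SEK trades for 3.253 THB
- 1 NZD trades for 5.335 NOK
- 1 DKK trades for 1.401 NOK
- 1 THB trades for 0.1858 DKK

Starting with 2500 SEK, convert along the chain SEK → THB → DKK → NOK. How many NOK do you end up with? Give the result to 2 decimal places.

2500 SEK × 3.253 = 8132.5 THB
8132.5 THB × 0.1858 = 1511.0185 DKK
1511.0185 DKK × 1.401 = 2116.9369185 NOK

2116.94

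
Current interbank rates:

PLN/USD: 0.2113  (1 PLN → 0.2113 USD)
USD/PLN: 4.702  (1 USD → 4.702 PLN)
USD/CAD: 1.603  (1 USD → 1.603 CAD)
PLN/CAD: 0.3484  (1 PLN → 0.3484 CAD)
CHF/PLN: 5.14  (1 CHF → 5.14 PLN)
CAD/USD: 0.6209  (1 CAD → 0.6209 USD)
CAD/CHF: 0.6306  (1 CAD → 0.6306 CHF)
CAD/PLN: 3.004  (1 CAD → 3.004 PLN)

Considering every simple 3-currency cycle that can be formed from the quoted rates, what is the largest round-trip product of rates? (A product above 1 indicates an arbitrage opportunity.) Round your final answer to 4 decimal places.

PLN→CAD→CHF→PLN: 0.3484 × 0.6306 × 5.14 = 1.12926
PLN→USD→CAD→PLN: 0.2113 × 1.603 × 3.004 = 1.01750
PLN→CAD→USD→PLN: 0.3484 × 0.6209 × 4.702 = 1.01714
Maximum is PLN→CAD→CHF→PLN at 1.1293; arbitrage exists.

1.1293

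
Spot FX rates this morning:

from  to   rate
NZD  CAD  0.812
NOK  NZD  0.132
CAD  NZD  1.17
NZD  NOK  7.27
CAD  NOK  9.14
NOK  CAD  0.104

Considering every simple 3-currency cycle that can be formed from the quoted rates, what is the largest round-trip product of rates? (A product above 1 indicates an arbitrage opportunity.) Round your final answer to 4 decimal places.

0.9797

NZD→CAD→NOK→NZD: 0.812 × 9.14 × 0.132 = 0.97966
NZD→NOK→CAD→NZD: 7.27 × 0.104 × 1.17 = 0.88461
Maximum is NZD→CAD→NOK→NZD at 0.9797; no arbitrage — every cycle loses value.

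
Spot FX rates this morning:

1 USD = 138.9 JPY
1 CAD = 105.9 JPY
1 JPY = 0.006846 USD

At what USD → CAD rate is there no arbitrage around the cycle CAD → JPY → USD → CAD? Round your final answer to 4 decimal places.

1.3793

Known legs of the cycle: 105.9 × 0.006846 = 0.7249914
For no arbitrage the full-cycle product must be 1, so the missing rate is 1 / 0.7249914 ≈ 1.379327.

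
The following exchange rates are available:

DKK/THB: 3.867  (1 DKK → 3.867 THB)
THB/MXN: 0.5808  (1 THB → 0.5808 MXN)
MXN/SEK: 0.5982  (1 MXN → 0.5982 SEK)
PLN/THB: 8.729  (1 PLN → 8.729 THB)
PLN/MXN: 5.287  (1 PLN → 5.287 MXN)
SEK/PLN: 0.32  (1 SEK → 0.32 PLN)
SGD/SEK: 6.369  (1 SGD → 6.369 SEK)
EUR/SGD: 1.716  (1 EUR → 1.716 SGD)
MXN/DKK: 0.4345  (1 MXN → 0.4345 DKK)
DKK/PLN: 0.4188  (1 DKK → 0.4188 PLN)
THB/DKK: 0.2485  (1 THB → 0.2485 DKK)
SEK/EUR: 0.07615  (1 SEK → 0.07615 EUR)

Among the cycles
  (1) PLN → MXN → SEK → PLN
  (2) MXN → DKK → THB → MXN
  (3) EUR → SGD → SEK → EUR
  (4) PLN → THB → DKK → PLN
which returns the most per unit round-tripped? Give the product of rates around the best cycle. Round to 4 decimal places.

1.0121

(1) 5.287 × 0.5982 × 0.32 = 1.01206
(2) 0.4345 × 3.867 × 0.5808 = 0.97587
(3) 1.716 × 6.369 × 0.07615 = 0.83226
(4) 8.729 × 0.2485 × 0.4188 = 0.90844
Highest is cycle (1) at 1.0121 (>1, arbitrage).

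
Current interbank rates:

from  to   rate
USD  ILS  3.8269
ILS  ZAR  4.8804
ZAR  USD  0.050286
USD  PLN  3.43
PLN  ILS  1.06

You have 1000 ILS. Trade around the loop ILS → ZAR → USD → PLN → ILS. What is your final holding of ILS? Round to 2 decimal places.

892.28

1000 ILS × 4.8804 = 4880.4 ZAR
4880.4 ZAR × 0.050286 = 245.4157944 USD
245.4157944 USD × 3.43 = 841.776174792 PLN
841.776174792 PLN × 1.06 = 892.28274527952 ILS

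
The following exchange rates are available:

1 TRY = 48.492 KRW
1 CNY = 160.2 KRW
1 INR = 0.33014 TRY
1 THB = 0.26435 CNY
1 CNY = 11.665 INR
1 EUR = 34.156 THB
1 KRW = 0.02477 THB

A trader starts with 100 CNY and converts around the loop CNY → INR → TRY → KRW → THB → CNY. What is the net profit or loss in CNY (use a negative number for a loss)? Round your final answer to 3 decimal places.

100 CNY × 11.665 = 1166.5 INR
1166.5 INR × 0.33014 = 385.10831 TRY
385.10831 TRY × 48.492 = 18674.67216852 KRW
18674.67216852 KRW × 0.02477 = 462.5716296142404 THB
462.5716296142404 THB × 0.26435 = 122.28081028852444974 CNY
Net change: 122.28081028852444974 − 100 = 22.28081028852444974 CNY

22.281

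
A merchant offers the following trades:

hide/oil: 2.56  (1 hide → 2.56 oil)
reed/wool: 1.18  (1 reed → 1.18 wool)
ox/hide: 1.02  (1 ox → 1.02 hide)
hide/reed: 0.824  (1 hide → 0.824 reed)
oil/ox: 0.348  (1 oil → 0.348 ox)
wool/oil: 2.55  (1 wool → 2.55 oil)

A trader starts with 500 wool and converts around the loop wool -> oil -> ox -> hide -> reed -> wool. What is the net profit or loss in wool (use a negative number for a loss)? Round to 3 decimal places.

500 wool × 2.55 = 1275 oil
1275 oil × 0.348 = 443.7 ox
443.7 ox × 1.02 = 452.574 hide
452.574 hide × 0.824 = 372.920976 reed
372.920976 reed × 1.18 = 440.04675168 wool
Net change: 440.04675168 − 500 = -59.95324832 wool

-59.953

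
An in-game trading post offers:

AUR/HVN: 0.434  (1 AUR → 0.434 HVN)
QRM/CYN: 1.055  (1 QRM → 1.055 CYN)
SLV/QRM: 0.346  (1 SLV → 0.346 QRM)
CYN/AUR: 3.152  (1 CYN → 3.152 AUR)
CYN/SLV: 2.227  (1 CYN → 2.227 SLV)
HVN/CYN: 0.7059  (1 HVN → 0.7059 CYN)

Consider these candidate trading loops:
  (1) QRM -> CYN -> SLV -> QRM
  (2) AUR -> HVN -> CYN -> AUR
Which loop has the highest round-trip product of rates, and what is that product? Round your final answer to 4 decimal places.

(1) 1.055 × 2.227 × 0.346 = 0.81292
(2) 0.434 × 0.7059 × 3.152 = 0.96565
Highest is cycle (2) at 0.9656 (≤1, no arbitrage).

0.9656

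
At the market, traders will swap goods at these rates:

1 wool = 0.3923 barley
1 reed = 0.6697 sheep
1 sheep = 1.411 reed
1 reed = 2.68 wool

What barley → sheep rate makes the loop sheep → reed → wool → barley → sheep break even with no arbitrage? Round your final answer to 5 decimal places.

0.67409

Known legs of the cycle: 1.411 × 2.68 × 0.3923 = 1.483474604
For no arbitrage the full-cycle product must be 1, so the missing rate is 1 / 1.483474604 ≈ 0.6740931.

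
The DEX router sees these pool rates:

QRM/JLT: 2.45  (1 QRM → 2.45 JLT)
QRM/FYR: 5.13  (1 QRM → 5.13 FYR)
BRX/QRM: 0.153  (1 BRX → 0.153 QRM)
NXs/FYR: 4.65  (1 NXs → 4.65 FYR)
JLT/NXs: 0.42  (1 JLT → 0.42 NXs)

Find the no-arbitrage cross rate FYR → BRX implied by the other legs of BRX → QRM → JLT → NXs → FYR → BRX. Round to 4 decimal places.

Known legs of the cycle: 0.153 × 2.45 × 0.42 × 4.65 = 0.73208205
For no arbitrage the full-cycle product must be 1, so the missing rate is 1 / 0.73208205 ≈ 1.365967.

1.3660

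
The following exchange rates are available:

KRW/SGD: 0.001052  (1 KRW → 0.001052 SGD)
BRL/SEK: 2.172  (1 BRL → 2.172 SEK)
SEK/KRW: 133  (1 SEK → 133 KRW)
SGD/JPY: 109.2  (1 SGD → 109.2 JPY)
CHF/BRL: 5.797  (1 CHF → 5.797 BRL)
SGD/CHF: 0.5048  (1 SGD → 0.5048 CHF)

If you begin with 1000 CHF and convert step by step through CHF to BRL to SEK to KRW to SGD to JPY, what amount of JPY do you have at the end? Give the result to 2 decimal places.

192377.00

1000 CHF × 5.797 = 5797 BRL
5797 BRL × 2.172 = 12591.084 SEK
12591.084 SEK × 133 = 1674614.172 KRW
1674614.172 KRW × 0.001052 = 1761.694108944 SGD
1761.694108944 SGD × 109.2 = 192376.9966966848 JPY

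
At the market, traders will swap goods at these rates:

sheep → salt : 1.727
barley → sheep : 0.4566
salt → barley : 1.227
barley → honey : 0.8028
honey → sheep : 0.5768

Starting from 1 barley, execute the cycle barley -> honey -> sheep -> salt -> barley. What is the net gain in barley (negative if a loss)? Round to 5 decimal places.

1 barley × 0.8028 = 0.8028 honey
0.8028 honey × 0.5768 = 0.46305504 sheep
0.46305504 sheep × 1.727 = 0.79969605408 salt
0.79969605408 salt × 1.227 = 0.98122705835616 barley
Net change: 0.98122705835616 − 1 = -0.01877294164384 barley

-0.01877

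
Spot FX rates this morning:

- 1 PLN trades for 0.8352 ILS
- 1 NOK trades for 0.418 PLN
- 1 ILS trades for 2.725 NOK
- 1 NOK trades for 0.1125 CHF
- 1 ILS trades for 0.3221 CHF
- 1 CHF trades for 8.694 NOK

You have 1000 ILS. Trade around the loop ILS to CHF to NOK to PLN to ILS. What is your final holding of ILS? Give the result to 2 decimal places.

1000 ILS × 0.3221 = 322.1 CHF
322.1 CHF × 8.694 = 2800.3374 NOK
2800.3374 NOK × 0.418 = 1170.5410332 PLN
1170.5410332 PLN × 0.8352 = 977.63587092864 ILS

977.64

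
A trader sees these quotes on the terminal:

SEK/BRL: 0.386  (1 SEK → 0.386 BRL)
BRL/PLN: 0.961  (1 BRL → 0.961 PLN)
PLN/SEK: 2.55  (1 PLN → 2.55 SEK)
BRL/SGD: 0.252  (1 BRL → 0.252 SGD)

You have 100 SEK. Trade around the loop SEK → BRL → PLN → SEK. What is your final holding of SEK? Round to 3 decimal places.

94.591

100 SEK × 0.386 = 38.6 BRL
38.6 BRL × 0.961 = 37.0946 PLN
37.0946 PLN × 2.55 = 94.59123 SEK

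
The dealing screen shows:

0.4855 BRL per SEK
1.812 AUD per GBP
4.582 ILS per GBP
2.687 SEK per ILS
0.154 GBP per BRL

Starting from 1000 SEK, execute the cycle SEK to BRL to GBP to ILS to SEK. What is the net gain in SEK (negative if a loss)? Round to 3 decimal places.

1000 SEK × 0.4855 = 485.5 BRL
485.5 BRL × 0.154 = 74.767 GBP
74.767 GBP × 4.582 = 342.582394 ILS
342.582394 ILS × 2.687 = 920.518892678 SEK
Net change: 920.518892678 − 1000 = -79.481107322 SEK

-79.481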